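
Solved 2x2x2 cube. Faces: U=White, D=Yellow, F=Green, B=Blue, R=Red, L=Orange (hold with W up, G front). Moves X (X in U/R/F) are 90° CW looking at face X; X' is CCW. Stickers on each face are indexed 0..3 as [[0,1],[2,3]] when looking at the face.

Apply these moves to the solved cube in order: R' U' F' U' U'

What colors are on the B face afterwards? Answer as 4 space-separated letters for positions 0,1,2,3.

Answer: O W Y B

Derivation:
After move 1 (R'): R=RRRR U=WBWB F=GWGW D=YGYG B=YBYB
After move 2 (U'): U=BBWW F=OOGW R=GWRR B=RRYB L=YBOO
After move 3 (F'): F=OWOG U=BBGR R=GWYR D=BOYG L=YWOW
After move 4 (U'): U=BRBG F=YWOG R=OWYR B=GWYB L=RROW
After move 5 (U'): U=RGBB F=RROG R=YWYR B=OWYB L=GWOW
Query: B face = OWYB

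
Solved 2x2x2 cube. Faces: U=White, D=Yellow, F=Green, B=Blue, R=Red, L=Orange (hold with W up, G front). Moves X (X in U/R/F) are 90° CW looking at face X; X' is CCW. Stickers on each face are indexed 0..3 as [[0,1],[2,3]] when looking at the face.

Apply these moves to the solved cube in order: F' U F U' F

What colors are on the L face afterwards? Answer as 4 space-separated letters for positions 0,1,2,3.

After move 1 (F'): F=GGGG U=WWRR R=YRYR D=OOYY L=OWOW
After move 2 (U): U=RWRW F=YRGG R=BBYR B=OWBB L=GGOW
After move 3 (F): F=GYGR U=RWWG R=RBWR D=YBYY L=GOOO
After move 4 (U'): U=WGRW F=GOGR R=GYWR B=RBBB L=OWOO
After move 5 (F): F=GGRO U=WGOW R=RYWR D=WGYY L=OYOB
Query: L face = OYOB

Answer: O Y O B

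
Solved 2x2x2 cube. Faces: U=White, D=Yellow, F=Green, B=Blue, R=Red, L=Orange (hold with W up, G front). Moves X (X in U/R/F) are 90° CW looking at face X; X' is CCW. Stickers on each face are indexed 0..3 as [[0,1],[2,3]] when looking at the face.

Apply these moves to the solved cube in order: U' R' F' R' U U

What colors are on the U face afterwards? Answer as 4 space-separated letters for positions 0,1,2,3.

Answer: Y G Y W

Derivation:
After move 1 (U'): U=WWWW F=OOGG R=GGRR B=RRBB L=BBOO
After move 2 (R'): R=GRGR U=WBWR F=OWGW D=YOYG B=YRYB
After move 3 (F'): F=WWOG U=WBGG R=ORYR D=BOYG L=BROW
After move 4 (R'): R=RROY U=WYGY F=WBOG D=BWYG B=GROB
After move 5 (U): U=GWYY F=RROG R=GROY B=BROB L=WBOW
After move 6 (U): U=YGYW F=GROG R=BROY B=WBOB L=RROW
Query: U face = YGYW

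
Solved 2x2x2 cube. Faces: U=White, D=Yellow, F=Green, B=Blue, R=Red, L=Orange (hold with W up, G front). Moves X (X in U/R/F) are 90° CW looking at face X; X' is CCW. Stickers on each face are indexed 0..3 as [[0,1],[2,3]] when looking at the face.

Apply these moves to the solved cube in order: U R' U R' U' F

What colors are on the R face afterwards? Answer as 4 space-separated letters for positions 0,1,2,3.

Answer: W W O B

Derivation:
After move 1 (U): U=WWWW F=RRGG R=BBRR B=OOBB L=GGOO
After move 2 (R'): R=BRBR U=WBWO F=RWGW D=YRYG B=YOYB
After move 3 (U): U=WWOB F=BRGW R=YOBR B=GGYB L=RWOO
After move 4 (R'): R=ORYB U=WYOG F=BWGB D=YRYW B=GGRB
After move 5 (U'): U=YGWO F=RWGB R=BWYB B=ORRB L=GGOO
After move 6 (F): F=GRBW U=YGOG R=WWOB D=YBYW L=GYOR
Query: R face = WWOB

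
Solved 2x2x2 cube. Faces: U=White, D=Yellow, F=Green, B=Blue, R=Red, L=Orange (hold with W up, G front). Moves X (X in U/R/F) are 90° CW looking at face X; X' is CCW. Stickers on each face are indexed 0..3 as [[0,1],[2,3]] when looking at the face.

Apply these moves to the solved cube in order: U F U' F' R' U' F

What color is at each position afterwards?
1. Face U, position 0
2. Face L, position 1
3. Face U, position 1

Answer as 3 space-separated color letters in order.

After move 1 (U): U=WWWW F=RRGG R=BBRR B=OOBB L=GGOO
After move 2 (F): F=GRGR U=WWOG R=WBWR D=RBYY L=GYOY
After move 3 (U'): U=WGWO F=GYGR R=GRWR B=WBBB L=OOOY
After move 4 (F'): F=YRGG U=WGGW R=BRRR D=OYYY L=OOOW
After move 5 (R'): R=RRBR U=WBGW F=YGGW D=ORYG B=YBYB
After move 6 (U'): U=BWWG F=OOGW R=YGBR B=RRYB L=YBOW
After move 7 (F): F=GOWO U=BWWB R=WGGR D=BYYG L=YOOR
Query 1: U[0] = B
Query 2: L[1] = O
Query 3: U[1] = W

Answer: B O W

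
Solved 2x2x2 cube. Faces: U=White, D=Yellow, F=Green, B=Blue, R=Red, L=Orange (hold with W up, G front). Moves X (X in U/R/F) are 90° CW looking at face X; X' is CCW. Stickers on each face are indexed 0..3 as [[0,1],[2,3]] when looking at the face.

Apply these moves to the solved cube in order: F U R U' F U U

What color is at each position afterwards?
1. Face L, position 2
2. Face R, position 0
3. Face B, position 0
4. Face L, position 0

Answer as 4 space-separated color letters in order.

Answer: O W G O

Derivation:
After move 1 (F): F=GGGG U=WWOO R=WRWR D=RRYY L=OYOY
After move 2 (U): U=OWOW F=WRGG R=BBWR B=OYBB L=GGOY
After move 3 (R): R=WBRB U=OROG F=WRGY D=RBYO B=WYWB
After move 4 (U'): U=RGOO F=GGGY R=WRRB B=WBWB L=WYOY
After move 5 (F): F=GGYG U=RGYY R=OROB D=RWYO L=WROB
After move 6 (U): U=YRYG F=ORYG R=WBOB B=WRWB L=GGOB
After move 7 (U): U=YYGR F=WBYG R=WROB B=GGWB L=OROB
Query 1: L[2] = O
Query 2: R[0] = W
Query 3: B[0] = G
Query 4: L[0] = O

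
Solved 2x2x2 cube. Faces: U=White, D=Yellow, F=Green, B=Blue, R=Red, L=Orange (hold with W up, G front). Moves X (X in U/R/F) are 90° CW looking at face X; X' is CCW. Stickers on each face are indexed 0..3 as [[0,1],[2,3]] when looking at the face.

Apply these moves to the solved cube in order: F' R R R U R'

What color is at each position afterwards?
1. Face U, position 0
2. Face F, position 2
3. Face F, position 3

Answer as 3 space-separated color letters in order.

Answer: R G B

Derivation:
After move 1 (F'): F=GGGG U=WWRR R=YRYR D=OOYY L=OWOW
After move 2 (R): R=YYRR U=WGRG F=GOGY D=OBYB B=RBWB
After move 3 (R): R=RYRY U=WORY F=GBGB D=OWYR B=GBGB
After move 4 (R): R=RRYY U=WBRB F=GWGR D=OGYG B=YBOB
After move 5 (U): U=RWBB F=RRGR R=YBYY B=OWOB L=GWOW
After move 6 (R'): R=BYYY U=ROBO F=RWGB D=ORYR B=GWGB
Query 1: U[0] = R
Query 2: F[2] = G
Query 3: F[3] = B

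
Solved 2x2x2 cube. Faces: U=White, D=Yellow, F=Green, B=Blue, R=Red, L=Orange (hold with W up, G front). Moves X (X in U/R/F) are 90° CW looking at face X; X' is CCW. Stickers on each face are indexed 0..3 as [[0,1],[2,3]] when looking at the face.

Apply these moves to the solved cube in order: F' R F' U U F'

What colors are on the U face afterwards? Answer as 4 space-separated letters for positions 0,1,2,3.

After move 1 (F'): F=GGGG U=WWRR R=YRYR D=OOYY L=OWOW
After move 2 (R): R=YYRR U=WGRG F=GOGY D=OBYB B=RBWB
After move 3 (F'): F=OYGG U=WGYR R=BYOR D=WWYB L=OGOR
After move 4 (U): U=YWRG F=BYGG R=RBOR B=OGWB L=OYOR
After move 5 (U): U=RYGW F=RBGG R=OGOR B=OYWB L=BYOR
After move 6 (F'): F=BGRG U=RYOO R=WGWR D=YRYB L=BWOG
Query: U face = RYOO

Answer: R Y O O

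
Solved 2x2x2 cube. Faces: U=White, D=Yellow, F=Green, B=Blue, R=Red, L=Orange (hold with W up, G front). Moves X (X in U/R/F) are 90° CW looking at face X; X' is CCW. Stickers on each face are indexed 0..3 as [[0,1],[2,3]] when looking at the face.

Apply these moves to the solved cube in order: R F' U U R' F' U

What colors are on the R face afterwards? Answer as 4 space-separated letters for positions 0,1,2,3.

Answer: B Y O Y

Derivation:
After move 1 (R): R=RRRR U=WGWG F=GYGY D=YBYB B=WBWB
After move 2 (F'): F=YYGG U=WGRR R=BRYR D=OOYB L=OGOW
After move 3 (U): U=RWRG F=BRGG R=WBYR B=OGWB L=YYOW
After move 4 (U): U=RRGW F=WBGG R=OGYR B=YYWB L=BROW
After move 5 (R'): R=GROY U=RWGY F=WRGW D=OBYG B=BYOB
After move 6 (F'): F=RWWG U=RWGO R=BROY D=RWYG L=BYOG
After move 7 (U): U=GROW F=BRWG R=BYOY B=BYOB L=RWOG
Query: R face = BYOY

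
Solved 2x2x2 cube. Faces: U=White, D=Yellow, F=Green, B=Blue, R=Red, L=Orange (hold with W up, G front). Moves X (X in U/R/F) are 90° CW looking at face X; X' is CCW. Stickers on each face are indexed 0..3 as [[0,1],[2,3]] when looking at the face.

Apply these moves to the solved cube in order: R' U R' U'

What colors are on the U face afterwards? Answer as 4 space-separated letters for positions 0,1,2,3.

Answer: Y O W B

Derivation:
After move 1 (R'): R=RRRR U=WBWB F=GWGW D=YGYG B=YBYB
After move 2 (U): U=WWBB F=RRGW R=YBRR B=OOYB L=GWOO
After move 3 (R'): R=BRYR U=WYBO F=RWGB D=YRYW B=GOGB
After move 4 (U'): U=YOWB F=GWGB R=RWYR B=BRGB L=GOOO
Query: U face = YOWB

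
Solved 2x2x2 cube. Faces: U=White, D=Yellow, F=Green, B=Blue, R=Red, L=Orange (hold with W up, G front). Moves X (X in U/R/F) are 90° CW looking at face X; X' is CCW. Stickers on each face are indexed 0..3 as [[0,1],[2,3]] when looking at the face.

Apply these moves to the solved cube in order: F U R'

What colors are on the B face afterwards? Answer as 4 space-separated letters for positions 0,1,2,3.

Answer: Y Y R B

Derivation:
After move 1 (F): F=GGGG U=WWOO R=WRWR D=RRYY L=OYOY
After move 2 (U): U=OWOW F=WRGG R=BBWR B=OYBB L=GGOY
After move 3 (R'): R=BRBW U=OBOO F=WWGW D=RRYG B=YYRB
Query: B face = YYRB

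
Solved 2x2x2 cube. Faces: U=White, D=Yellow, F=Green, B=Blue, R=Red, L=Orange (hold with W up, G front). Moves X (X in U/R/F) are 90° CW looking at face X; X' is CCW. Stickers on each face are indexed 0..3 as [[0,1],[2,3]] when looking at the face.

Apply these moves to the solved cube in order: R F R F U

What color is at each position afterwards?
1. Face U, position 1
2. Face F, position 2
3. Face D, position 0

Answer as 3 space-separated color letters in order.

After move 1 (R): R=RRRR U=WGWG F=GYGY D=YBYB B=WBWB
After move 2 (F): F=GGYY U=WGOO R=WRGR D=RRYB L=OYOB
After move 3 (R): R=GWRR U=WGOY F=GRYB D=RWYW B=OBGB
After move 4 (F): F=YGBR U=WGBY R=OWYR D=RGYW L=OROW
After move 5 (U): U=BWYG F=OWBR R=OBYR B=ORGB L=YGOW
Query 1: U[1] = W
Query 2: F[2] = B
Query 3: D[0] = R

Answer: W B R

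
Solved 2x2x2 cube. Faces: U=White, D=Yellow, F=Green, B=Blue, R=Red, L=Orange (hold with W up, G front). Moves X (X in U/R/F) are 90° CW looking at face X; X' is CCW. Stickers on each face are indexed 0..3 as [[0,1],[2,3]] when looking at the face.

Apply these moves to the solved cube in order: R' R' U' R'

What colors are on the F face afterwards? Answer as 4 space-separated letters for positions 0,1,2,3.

After move 1 (R'): R=RRRR U=WBWB F=GWGW D=YGYG B=YBYB
After move 2 (R'): R=RRRR U=WYWY F=GBGB D=YWYW B=GBGB
After move 3 (U'): U=YYWW F=OOGB R=GBRR B=RRGB L=GBOO
After move 4 (R'): R=BRGR U=YGWR F=OYGW D=YOYB B=WRWB
Query: F face = OYGW

Answer: O Y G W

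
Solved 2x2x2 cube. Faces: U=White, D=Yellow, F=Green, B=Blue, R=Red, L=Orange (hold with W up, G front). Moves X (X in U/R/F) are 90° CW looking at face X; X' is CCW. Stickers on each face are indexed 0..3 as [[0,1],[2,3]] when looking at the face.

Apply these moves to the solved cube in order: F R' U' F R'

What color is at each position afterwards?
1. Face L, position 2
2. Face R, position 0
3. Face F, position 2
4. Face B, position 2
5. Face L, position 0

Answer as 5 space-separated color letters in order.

After move 1 (F): F=GGGG U=WWOO R=WRWR D=RRYY L=OYOY
After move 2 (R'): R=RRWW U=WBOB F=GWGO D=RGYG B=YBRB
After move 3 (U'): U=BBWO F=OYGO R=GWWW B=RRRB L=YBOY
After move 4 (F): F=GOOY U=BBYB R=WWOW D=WGYG L=YROG
After move 5 (R'): R=WWWO U=BRYR F=GBOB D=WOYY B=GRGB
Query 1: L[2] = O
Query 2: R[0] = W
Query 3: F[2] = O
Query 4: B[2] = G
Query 5: L[0] = Y

Answer: O W O G Y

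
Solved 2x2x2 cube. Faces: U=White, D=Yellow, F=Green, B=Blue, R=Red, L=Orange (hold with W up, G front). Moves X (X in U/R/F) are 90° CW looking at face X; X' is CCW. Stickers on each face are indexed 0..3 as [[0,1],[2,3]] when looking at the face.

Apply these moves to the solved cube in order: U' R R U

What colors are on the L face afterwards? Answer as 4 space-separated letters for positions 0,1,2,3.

After move 1 (U'): U=WWWW F=OOGG R=GGRR B=RRBB L=BBOO
After move 2 (R): R=RGRG U=WOWG F=OYGY D=YBYR B=WRWB
After move 3 (R): R=RRGG U=WYWY F=OBGR D=YWYW B=GROB
After move 4 (U): U=WWYY F=RRGR R=GRGG B=BBOB L=OBOO
Query: L face = OBOO

Answer: O B O O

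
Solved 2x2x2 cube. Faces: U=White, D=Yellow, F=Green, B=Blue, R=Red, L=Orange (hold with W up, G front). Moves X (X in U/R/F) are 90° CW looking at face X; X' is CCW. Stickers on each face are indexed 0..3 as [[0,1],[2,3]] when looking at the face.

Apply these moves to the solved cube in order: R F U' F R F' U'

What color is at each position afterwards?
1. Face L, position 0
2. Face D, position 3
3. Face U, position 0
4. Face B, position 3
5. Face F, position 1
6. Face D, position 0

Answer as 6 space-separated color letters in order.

After move 1 (R): R=RRRR U=WGWG F=GYGY D=YBYB B=WBWB
After move 2 (F): F=GGYY U=WGOO R=WRGR D=RRYB L=OYOB
After move 3 (U'): U=GOWO F=OYYY R=GGGR B=WRWB L=WBOB
After move 4 (F): F=YOYY U=GOBB R=WGOR D=GGYB L=WROR
After move 5 (R): R=OWRG U=GOBY F=YGYB D=GWYW B=BROB
After move 6 (F'): F=GBYY U=GOOR R=WWGG D=RRYW L=WYOB
After move 7 (U'): U=ORGO F=WYYY R=GBGG B=WWOB L=BROB
Query 1: L[0] = B
Query 2: D[3] = W
Query 3: U[0] = O
Query 4: B[3] = B
Query 5: F[1] = Y
Query 6: D[0] = R

Answer: B W O B Y R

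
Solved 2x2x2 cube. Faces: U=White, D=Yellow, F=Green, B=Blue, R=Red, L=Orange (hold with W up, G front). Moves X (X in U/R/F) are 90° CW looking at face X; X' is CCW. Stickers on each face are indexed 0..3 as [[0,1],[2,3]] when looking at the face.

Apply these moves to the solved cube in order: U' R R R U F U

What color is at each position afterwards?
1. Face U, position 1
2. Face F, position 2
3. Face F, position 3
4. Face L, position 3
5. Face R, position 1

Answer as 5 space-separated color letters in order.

Answer: W W R O B

Derivation:
After move 1 (U'): U=WWWW F=OOGG R=GGRR B=RRBB L=BBOO
After move 2 (R): R=RGRG U=WOWG F=OYGY D=YBYR B=WRWB
After move 3 (R): R=RRGG U=WYWY F=OBGR D=YWYW B=GROB
After move 4 (R): R=GRGR U=WBWR F=OWGW D=YOYG B=YRYB
After move 5 (U): U=WWRB F=GRGW R=YRGR B=BBYB L=OWOO
After move 6 (F): F=GGWR U=WWOW R=RRBR D=GYYG L=OYOO
After move 7 (U): U=OWWW F=RRWR R=BBBR B=OYYB L=GGOO
Query 1: U[1] = W
Query 2: F[2] = W
Query 3: F[3] = R
Query 4: L[3] = O
Query 5: R[1] = B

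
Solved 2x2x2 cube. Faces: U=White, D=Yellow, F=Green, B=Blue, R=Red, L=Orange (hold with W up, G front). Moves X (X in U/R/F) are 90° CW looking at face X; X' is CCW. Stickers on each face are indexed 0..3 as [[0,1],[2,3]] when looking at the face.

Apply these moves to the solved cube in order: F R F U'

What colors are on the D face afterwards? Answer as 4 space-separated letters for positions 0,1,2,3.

After move 1 (F): F=GGGG U=WWOO R=WRWR D=RRYY L=OYOY
After move 2 (R): R=WWRR U=WGOG F=GRGY D=RBYB B=OBWB
After move 3 (F): F=GGYR U=WGYY R=OWGR D=RWYB L=OROB
After move 4 (U'): U=GYWY F=ORYR R=GGGR B=OWWB L=OBOB
Query: D face = RWYB

Answer: R W Y B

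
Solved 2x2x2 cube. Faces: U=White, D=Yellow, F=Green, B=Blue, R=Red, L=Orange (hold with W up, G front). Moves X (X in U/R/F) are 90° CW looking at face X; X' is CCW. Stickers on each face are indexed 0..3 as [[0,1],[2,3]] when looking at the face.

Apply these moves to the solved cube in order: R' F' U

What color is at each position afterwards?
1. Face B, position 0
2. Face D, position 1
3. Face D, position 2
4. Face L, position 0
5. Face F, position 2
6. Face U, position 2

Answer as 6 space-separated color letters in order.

Answer: O O Y W G R

Derivation:
After move 1 (R'): R=RRRR U=WBWB F=GWGW D=YGYG B=YBYB
After move 2 (F'): F=WWGG U=WBRR R=GRYR D=OOYG L=OBOW
After move 3 (U): U=RWRB F=GRGG R=YBYR B=OBYB L=WWOW
Query 1: B[0] = O
Query 2: D[1] = O
Query 3: D[2] = Y
Query 4: L[0] = W
Query 5: F[2] = G
Query 6: U[2] = R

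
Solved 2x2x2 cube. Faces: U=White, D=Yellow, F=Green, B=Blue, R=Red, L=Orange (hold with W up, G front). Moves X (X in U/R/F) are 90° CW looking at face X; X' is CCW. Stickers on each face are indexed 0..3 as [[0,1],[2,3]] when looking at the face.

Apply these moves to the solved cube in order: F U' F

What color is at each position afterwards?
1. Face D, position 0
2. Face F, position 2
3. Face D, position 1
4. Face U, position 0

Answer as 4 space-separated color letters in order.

Answer: W G G W

Derivation:
After move 1 (F): F=GGGG U=WWOO R=WRWR D=RRYY L=OYOY
After move 2 (U'): U=WOWO F=OYGG R=GGWR B=WRBB L=BBOY
After move 3 (F): F=GOGY U=WOYB R=WGOR D=WGYY L=BROR
Query 1: D[0] = W
Query 2: F[2] = G
Query 3: D[1] = G
Query 4: U[0] = W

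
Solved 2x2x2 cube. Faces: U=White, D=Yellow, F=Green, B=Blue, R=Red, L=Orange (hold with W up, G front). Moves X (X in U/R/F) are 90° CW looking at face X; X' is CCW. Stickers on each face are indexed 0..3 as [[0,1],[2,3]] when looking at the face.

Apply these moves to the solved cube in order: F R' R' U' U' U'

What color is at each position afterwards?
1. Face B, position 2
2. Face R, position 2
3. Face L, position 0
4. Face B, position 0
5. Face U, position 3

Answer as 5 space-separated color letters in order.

Answer: G R G O R

Derivation:
After move 1 (F): F=GGGG U=WWOO R=WRWR D=RRYY L=OYOY
After move 2 (R'): R=RRWW U=WBOB F=GWGO D=RGYG B=YBRB
After move 3 (R'): R=RWRW U=WROY F=GBGB D=RWYO B=GBGB
After move 4 (U'): U=RYWO F=OYGB R=GBRW B=RWGB L=GBOY
After move 5 (U'): U=YORW F=GBGB R=OYRW B=GBGB L=RWOY
After move 6 (U'): U=OWYR F=RWGB R=GBRW B=OYGB L=GBOY
Query 1: B[2] = G
Query 2: R[2] = R
Query 3: L[0] = G
Query 4: B[0] = O
Query 5: U[3] = R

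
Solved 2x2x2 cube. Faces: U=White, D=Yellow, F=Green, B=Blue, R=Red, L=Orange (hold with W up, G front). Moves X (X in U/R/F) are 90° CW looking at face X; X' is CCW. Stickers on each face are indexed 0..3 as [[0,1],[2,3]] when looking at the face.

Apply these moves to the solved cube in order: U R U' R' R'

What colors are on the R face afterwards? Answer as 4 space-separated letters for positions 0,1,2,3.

Answer: B R Y R

Derivation:
After move 1 (U): U=WWWW F=RRGG R=BBRR B=OOBB L=GGOO
After move 2 (R): R=RBRB U=WRWG F=RYGY D=YBYO B=WOWB
After move 3 (U'): U=RGWW F=GGGY R=RYRB B=RBWB L=WOOO
After move 4 (R'): R=YBRR U=RWWR F=GGGW D=YGYY B=OBBB
After move 5 (R'): R=BRYR U=RBWO F=GWGR D=YGYW B=YBGB
Query: R face = BRYR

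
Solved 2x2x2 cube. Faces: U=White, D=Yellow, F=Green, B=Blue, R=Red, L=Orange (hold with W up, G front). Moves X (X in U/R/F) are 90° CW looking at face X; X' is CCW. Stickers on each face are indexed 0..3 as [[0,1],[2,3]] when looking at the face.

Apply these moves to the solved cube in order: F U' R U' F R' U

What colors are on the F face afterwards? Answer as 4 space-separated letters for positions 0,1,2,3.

After move 1 (F): F=GGGG U=WWOO R=WRWR D=RRYY L=OYOY
After move 2 (U'): U=WOWO F=OYGG R=GGWR B=WRBB L=BBOY
After move 3 (R): R=WGRG U=WYWG F=ORGY D=RBYW B=OROB
After move 4 (U'): U=YGWW F=BBGY R=ORRG B=WGOB L=OROY
After move 5 (F): F=GBYB U=YGYR R=WRWG D=ROYW L=OROB
After move 6 (R'): R=RGWW U=YOYW F=GGYR D=RBYB B=WGOB
After move 7 (U): U=YYWO F=RGYR R=WGWW B=OROB L=GGOB
Query: F face = RGYR

Answer: R G Y R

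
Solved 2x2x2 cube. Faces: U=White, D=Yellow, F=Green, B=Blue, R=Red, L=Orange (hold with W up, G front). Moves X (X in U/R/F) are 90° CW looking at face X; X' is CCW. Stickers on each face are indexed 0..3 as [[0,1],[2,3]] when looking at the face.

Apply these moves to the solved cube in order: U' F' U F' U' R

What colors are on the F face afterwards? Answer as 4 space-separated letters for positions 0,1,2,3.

After move 1 (U'): U=WWWW F=OOGG R=GGRR B=RRBB L=BBOO
After move 2 (F'): F=OGOG U=WWGR R=YGYR D=BOYY L=BWOW
After move 3 (U): U=GWRW F=YGOG R=RRYR B=BWBB L=OGOW
After move 4 (F'): F=GGYO U=GWRY R=ORBR D=GWYY L=OWOR
After move 5 (U'): U=WYGR F=OWYO R=GGBR B=ORBB L=BWOR
After move 6 (R): R=BGRG U=WWGO F=OWYY D=GBYO B=RRYB
Query: F face = OWYY

Answer: O W Y Y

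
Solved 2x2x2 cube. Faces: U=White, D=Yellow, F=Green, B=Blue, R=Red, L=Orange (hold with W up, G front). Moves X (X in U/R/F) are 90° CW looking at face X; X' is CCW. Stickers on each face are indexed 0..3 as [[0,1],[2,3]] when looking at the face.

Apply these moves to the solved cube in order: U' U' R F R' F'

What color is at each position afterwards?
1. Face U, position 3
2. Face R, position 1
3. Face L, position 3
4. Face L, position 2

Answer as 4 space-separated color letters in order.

After move 1 (U'): U=WWWW F=OOGG R=GGRR B=RRBB L=BBOO
After move 2 (U'): U=WWWW F=BBGG R=OORR B=GGBB L=RROO
After move 3 (R): R=RORO U=WBWG F=BYGY D=YBYG B=WGWB
After move 4 (F): F=GBYY U=WBOR R=WOGO D=RRYG L=RYOB
After move 5 (R'): R=OOWG U=WWOW F=GBYR D=RBYY B=GGRB
After move 6 (F'): F=BRGY U=WWOW R=BORG D=YBYY L=RWOO
Query 1: U[3] = W
Query 2: R[1] = O
Query 3: L[3] = O
Query 4: L[2] = O

Answer: W O O O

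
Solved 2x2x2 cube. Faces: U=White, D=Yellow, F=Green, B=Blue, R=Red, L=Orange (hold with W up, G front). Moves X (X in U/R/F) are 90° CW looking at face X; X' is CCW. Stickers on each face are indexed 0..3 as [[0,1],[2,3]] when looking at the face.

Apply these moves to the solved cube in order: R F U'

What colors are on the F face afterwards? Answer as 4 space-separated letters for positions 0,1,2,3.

After move 1 (R): R=RRRR U=WGWG F=GYGY D=YBYB B=WBWB
After move 2 (F): F=GGYY U=WGOO R=WRGR D=RRYB L=OYOB
After move 3 (U'): U=GOWO F=OYYY R=GGGR B=WRWB L=WBOB
Query: F face = OYYY

Answer: O Y Y Y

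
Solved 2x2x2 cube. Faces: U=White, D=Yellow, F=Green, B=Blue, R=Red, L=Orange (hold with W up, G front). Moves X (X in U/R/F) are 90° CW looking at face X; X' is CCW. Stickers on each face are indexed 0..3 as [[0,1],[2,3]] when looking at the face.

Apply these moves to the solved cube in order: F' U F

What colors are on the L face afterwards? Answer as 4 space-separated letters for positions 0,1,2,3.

After move 1 (F'): F=GGGG U=WWRR R=YRYR D=OOYY L=OWOW
After move 2 (U): U=RWRW F=YRGG R=BBYR B=OWBB L=GGOW
After move 3 (F): F=GYGR U=RWWG R=RBWR D=YBYY L=GOOO
Query: L face = GOOO

Answer: G O O O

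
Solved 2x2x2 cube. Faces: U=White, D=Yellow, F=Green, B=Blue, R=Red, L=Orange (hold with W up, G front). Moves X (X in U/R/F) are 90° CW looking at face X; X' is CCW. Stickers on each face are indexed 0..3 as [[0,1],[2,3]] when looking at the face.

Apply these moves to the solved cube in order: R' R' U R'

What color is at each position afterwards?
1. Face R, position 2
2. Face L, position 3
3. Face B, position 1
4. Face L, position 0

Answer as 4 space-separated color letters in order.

Answer: G O O G

Derivation:
After move 1 (R'): R=RRRR U=WBWB F=GWGW D=YGYG B=YBYB
After move 2 (R'): R=RRRR U=WYWY F=GBGB D=YWYW B=GBGB
After move 3 (U): U=WWYY F=RRGB R=GBRR B=OOGB L=GBOO
After move 4 (R'): R=BRGR U=WGYO F=RWGY D=YRYB B=WOWB
Query 1: R[2] = G
Query 2: L[3] = O
Query 3: B[1] = O
Query 4: L[0] = G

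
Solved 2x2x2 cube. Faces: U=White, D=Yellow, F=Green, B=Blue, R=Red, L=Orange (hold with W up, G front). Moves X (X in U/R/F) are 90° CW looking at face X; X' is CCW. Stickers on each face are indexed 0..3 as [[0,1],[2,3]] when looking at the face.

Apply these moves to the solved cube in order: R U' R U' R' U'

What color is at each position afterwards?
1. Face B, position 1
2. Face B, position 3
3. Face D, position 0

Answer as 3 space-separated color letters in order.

Answer: Y B Y

Derivation:
After move 1 (R): R=RRRR U=WGWG F=GYGY D=YBYB B=WBWB
After move 2 (U'): U=GGWW F=OOGY R=GYRR B=RRWB L=WBOO
After move 3 (R): R=RGRY U=GOWY F=OBGB D=YWYR B=WRGB
After move 4 (U'): U=OYGW F=WBGB R=OBRY B=RGGB L=WROO
After move 5 (R'): R=BYOR U=OGGR F=WYGW D=YBYB B=RGWB
After move 6 (U'): U=GROG F=WRGW R=WYOR B=BYWB L=RGOO
Query 1: B[1] = Y
Query 2: B[3] = B
Query 3: D[0] = Y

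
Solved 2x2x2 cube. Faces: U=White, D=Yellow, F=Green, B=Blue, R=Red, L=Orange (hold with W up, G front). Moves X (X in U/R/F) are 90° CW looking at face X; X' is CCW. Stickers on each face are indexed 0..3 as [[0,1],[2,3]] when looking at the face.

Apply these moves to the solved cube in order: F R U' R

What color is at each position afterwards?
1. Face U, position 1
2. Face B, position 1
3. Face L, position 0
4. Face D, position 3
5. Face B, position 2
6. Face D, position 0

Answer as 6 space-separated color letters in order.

After move 1 (F): F=GGGG U=WWOO R=WRWR D=RRYY L=OYOY
After move 2 (R): R=WWRR U=WGOG F=GRGY D=RBYB B=OBWB
After move 3 (U'): U=GGWO F=OYGY R=GRRR B=WWWB L=OBOY
After move 4 (R): R=RGRR U=GYWY F=OBGB D=RWYW B=OWGB
Query 1: U[1] = Y
Query 2: B[1] = W
Query 3: L[0] = O
Query 4: D[3] = W
Query 5: B[2] = G
Query 6: D[0] = R

Answer: Y W O W G R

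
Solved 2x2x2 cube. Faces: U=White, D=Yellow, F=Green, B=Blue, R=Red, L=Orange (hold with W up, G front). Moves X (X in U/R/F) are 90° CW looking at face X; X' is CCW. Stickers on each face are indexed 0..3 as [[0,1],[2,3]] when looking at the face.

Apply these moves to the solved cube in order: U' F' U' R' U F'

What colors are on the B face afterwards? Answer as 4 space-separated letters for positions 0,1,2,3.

Answer: R R O B

Derivation:
After move 1 (U'): U=WWWW F=OOGG R=GGRR B=RRBB L=BBOO
After move 2 (F'): F=OGOG U=WWGR R=YGYR D=BOYY L=BWOW
After move 3 (U'): U=WRWG F=BWOG R=OGYR B=YGBB L=RROW
After move 4 (R'): R=GROY U=WBWY F=BROG D=BWYG B=YGOB
After move 5 (U): U=WWYB F=GROG R=YGOY B=RROB L=BROW
After move 6 (F'): F=RGGO U=WWYO R=WGBY D=RWYG L=BBOY
Query: B face = RROB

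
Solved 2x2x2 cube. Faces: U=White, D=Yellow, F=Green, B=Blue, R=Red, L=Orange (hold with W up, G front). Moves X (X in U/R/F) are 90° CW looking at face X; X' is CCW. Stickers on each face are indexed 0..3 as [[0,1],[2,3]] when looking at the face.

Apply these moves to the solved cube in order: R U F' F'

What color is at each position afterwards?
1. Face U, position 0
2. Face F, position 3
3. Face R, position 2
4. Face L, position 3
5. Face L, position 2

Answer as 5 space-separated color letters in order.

After move 1 (R): R=RRRR U=WGWG F=GYGY D=YBYB B=WBWB
After move 2 (U): U=WWGG F=RRGY R=WBRR B=OOWB L=GYOO
After move 3 (F'): F=RYRG U=WWWR R=BBYR D=YOYB L=GGOG
After move 4 (F'): F=YGRR U=WWBY R=OBYR D=GGYB L=GROW
Query 1: U[0] = W
Query 2: F[3] = R
Query 3: R[2] = Y
Query 4: L[3] = W
Query 5: L[2] = O

Answer: W R Y W O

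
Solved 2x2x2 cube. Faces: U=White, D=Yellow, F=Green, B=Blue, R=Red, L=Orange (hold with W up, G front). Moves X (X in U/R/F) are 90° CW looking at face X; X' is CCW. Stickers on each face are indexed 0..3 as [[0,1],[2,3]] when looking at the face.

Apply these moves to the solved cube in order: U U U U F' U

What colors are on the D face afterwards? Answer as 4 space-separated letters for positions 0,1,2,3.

Answer: O O Y Y

Derivation:
After move 1 (U): U=WWWW F=RRGG R=BBRR B=OOBB L=GGOO
After move 2 (U): U=WWWW F=BBGG R=OORR B=GGBB L=RROO
After move 3 (U): U=WWWW F=OOGG R=GGRR B=RRBB L=BBOO
After move 4 (U): U=WWWW F=GGGG R=RRRR B=BBBB L=OOOO
After move 5 (F'): F=GGGG U=WWRR R=YRYR D=OOYY L=OWOW
After move 6 (U): U=RWRW F=YRGG R=BBYR B=OWBB L=GGOW
Query: D face = OOYY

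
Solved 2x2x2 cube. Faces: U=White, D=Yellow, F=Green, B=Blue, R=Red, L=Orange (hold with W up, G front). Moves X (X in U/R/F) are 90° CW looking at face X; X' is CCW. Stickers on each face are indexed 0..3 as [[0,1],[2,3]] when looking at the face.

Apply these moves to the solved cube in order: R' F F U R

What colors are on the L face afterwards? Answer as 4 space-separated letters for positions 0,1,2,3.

Answer: W G O R

Derivation:
After move 1 (R'): R=RRRR U=WBWB F=GWGW D=YGYG B=YBYB
After move 2 (F): F=GGWW U=WBOO R=WRBR D=RRYG L=OYOG
After move 3 (F): F=WGWG U=WBGY R=OROR D=BWYG L=OROR
After move 4 (U): U=GWYB F=ORWG R=YBOR B=ORYB L=WGOR
After move 5 (R): R=OYRB U=GRYG F=OWWG D=BYYO B=BRWB
Query: L face = WGOR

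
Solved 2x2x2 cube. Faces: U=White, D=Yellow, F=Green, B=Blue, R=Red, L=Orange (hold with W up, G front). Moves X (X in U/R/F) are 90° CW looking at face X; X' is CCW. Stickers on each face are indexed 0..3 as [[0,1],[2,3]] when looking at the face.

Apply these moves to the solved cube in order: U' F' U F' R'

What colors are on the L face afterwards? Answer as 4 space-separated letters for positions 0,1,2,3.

Answer: O W O R

Derivation:
After move 1 (U'): U=WWWW F=OOGG R=GGRR B=RRBB L=BBOO
After move 2 (F'): F=OGOG U=WWGR R=YGYR D=BOYY L=BWOW
After move 3 (U): U=GWRW F=YGOG R=RRYR B=BWBB L=OGOW
After move 4 (F'): F=GGYO U=GWRY R=ORBR D=GWYY L=OWOR
After move 5 (R'): R=RROB U=GBRB F=GWYY D=GGYO B=YWWB
Query: L face = OWOR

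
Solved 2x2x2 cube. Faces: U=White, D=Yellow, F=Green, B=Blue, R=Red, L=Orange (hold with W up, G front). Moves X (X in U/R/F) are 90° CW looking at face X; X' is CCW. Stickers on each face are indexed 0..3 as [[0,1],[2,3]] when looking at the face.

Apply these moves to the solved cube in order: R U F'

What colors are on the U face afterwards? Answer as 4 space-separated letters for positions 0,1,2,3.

After move 1 (R): R=RRRR U=WGWG F=GYGY D=YBYB B=WBWB
After move 2 (U): U=WWGG F=RRGY R=WBRR B=OOWB L=GYOO
After move 3 (F'): F=RYRG U=WWWR R=BBYR D=YOYB L=GGOG
Query: U face = WWWR

Answer: W W W R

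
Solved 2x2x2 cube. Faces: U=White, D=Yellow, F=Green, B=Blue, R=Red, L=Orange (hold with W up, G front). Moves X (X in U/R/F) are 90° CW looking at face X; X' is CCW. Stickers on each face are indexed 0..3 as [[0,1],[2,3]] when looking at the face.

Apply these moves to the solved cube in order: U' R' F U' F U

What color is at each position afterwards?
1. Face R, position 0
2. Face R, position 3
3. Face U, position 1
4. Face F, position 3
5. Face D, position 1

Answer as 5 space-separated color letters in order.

After move 1 (U'): U=WWWW F=OOGG R=GGRR B=RRBB L=BBOO
After move 2 (R'): R=GRGR U=WBWR F=OWGW D=YOYG B=YRYB
After move 3 (F): F=GOWW U=WBOB R=WRRR D=GGYG L=BYOO
After move 4 (U'): U=BBWO F=BYWW R=GORR B=WRYB L=YROO
After move 5 (F): F=WBWY U=BBOR R=WOOR D=RGYG L=YGOG
After move 6 (U): U=OBRB F=WOWY R=WROR B=YGYB L=WBOG
Query 1: R[0] = W
Query 2: R[3] = R
Query 3: U[1] = B
Query 4: F[3] = Y
Query 5: D[1] = G

Answer: W R B Y G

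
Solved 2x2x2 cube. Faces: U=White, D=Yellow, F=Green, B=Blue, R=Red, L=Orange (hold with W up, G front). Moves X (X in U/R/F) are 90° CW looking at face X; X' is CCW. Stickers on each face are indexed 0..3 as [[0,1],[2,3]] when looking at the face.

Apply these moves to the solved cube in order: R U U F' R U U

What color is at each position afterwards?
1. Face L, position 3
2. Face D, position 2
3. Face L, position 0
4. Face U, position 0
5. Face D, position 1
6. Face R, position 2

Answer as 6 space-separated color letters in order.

After move 1 (R): R=RRRR U=WGWG F=GYGY D=YBYB B=WBWB
After move 2 (U): U=WWGG F=RRGY R=WBRR B=OOWB L=GYOO
After move 3 (U): U=GWGW F=WBGY R=OORR B=GYWB L=RROO
After move 4 (F'): F=BYWG U=GWOR R=BOYR D=ROYB L=RWOG
After move 5 (R): R=YBRO U=GYOG F=BOWB D=RWYG B=RYWB
After move 6 (U): U=OGGY F=YBWB R=RYRO B=RWWB L=BOOG
After move 7 (U): U=GOYG F=RYWB R=RWRO B=BOWB L=YBOG
Query 1: L[3] = G
Query 2: D[2] = Y
Query 3: L[0] = Y
Query 4: U[0] = G
Query 5: D[1] = W
Query 6: R[2] = R

Answer: G Y Y G W R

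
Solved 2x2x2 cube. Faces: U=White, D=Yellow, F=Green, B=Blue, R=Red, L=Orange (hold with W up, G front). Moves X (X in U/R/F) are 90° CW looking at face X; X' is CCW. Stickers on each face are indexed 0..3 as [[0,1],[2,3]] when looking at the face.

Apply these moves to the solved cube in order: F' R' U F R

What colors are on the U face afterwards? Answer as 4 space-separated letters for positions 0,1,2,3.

Answer: R R W R

Derivation:
After move 1 (F'): F=GGGG U=WWRR R=YRYR D=OOYY L=OWOW
After move 2 (R'): R=RRYY U=WBRB F=GWGR D=OGYG B=YBOB
After move 3 (U): U=RWBB F=RRGR R=YBYY B=OWOB L=GWOW
After move 4 (F): F=GRRR U=RWWW R=BBBY D=YYYG L=GOOG
After move 5 (R): R=BBYB U=RRWR F=GYRG D=YOYO B=WWWB
Query: U face = RRWR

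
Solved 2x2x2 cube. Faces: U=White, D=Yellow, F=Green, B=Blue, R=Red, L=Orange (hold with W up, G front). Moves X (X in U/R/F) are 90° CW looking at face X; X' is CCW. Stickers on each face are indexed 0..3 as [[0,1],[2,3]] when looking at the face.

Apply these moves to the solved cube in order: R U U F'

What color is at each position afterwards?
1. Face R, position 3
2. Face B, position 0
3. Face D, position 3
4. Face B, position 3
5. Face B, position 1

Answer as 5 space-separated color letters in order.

Answer: R G B B Y

Derivation:
After move 1 (R): R=RRRR U=WGWG F=GYGY D=YBYB B=WBWB
After move 2 (U): U=WWGG F=RRGY R=WBRR B=OOWB L=GYOO
After move 3 (U): U=GWGW F=WBGY R=OORR B=GYWB L=RROO
After move 4 (F'): F=BYWG U=GWOR R=BOYR D=ROYB L=RWOG
Query 1: R[3] = R
Query 2: B[0] = G
Query 3: D[3] = B
Query 4: B[3] = B
Query 5: B[1] = Y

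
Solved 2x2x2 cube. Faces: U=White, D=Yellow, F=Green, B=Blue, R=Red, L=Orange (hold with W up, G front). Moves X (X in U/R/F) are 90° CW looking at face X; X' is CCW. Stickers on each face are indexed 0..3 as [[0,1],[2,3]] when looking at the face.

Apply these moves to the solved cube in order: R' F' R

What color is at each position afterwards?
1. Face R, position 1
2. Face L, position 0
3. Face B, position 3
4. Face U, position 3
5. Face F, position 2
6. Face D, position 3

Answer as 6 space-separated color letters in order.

After move 1 (R'): R=RRRR U=WBWB F=GWGW D=YGYG B=YBYB
After move 2 (F'): F=WWGG U=WBRR R=GRYR D=OOYG L=OBOW
After move 3 (R): R=YGRR U=WWRG F=WOGG D=OYYY B=RBBB
Query 1: R[1] = G
Query 2: L[0] = O
Query 3: B[3] = B
Query 4: U[3] = G
Query 5: F[2] = G
Query 6: D[3] = Y

Answer: G O B G G Y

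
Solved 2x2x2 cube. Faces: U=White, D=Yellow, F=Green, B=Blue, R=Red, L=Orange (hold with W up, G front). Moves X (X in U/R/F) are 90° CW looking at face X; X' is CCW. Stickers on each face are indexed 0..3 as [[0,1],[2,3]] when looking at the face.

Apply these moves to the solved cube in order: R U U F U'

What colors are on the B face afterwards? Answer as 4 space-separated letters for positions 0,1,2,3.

Answer: G O W B

Derivation:
After move 1 (R): R=RRRR U=WGWG F=GYGY D=YBYB B=WBWB
After move 2 (U): U=WWGG F=RRGY R=WBRR B=OOWB L=GYOO
After move 3 (U): U=GWGW F=WBGY R=OORR B=GYWB L=RROO
After move 4 (F): F=GWYB U=GWOR R=GOWR D=ROYB L=RYOB
After move 5 (U'): U=WRGO F=RYYB R=GWWR B=GOWB L=GYOB
Query: B face = GOWB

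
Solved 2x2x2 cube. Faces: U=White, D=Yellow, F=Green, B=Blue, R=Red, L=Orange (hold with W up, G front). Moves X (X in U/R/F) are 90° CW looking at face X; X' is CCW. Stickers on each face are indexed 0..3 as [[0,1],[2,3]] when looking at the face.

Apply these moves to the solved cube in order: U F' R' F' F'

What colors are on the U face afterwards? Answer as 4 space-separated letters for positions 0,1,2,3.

After move 1 (U): U=WWWW F=RRGG R=BBRR B=OOBB L=GGOO
After move 2 (F'): F=RGRG U=WWBR R=YBYR D=GOYY L=GWOW
After move 3 (R'): R=BRYY U=WBBO F=RWRR D=GGYG B=YOOB
After move 4 (F'): F=WRRR U=WBBY R=GRGY D=WWYG L=GOOB
After move 5 (F'): F=RRWR U=WBGG R=WRWY D=OBYG L=GYOB
Query: U face = WBGG

Answer: W B G G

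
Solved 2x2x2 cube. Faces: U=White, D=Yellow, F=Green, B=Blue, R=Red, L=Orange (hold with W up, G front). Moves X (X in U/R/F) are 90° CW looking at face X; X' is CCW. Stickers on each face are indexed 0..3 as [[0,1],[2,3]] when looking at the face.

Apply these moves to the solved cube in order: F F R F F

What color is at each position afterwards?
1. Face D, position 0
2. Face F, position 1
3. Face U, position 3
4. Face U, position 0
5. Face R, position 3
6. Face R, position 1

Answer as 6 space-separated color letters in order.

After move 1 (F): F=GGGG U=WWOO R=WRWR D=RRYY L=OYOY
After move 2 (F): F=GGGG U=WWYY R=OROR D=WWYY L=OROR
After move 3 (R): R=OORR U=WGYG F=GWGY D=WBYB B=YBWB
After move 4 (F): F=GGYW U=WGRR R=YOGR D=ROYB L=OWOB
After move 5 (F): F=YGWG U=WGBW R=RORR D=GYYB L=OROO
Query 1: D[0] = G
Query 2: F[1] = G
Query 3: U[3] = W
Query 4: U[0] = W
Query 5: R[3] = R
Query 6: R[1] = O

Answer: G G W W R O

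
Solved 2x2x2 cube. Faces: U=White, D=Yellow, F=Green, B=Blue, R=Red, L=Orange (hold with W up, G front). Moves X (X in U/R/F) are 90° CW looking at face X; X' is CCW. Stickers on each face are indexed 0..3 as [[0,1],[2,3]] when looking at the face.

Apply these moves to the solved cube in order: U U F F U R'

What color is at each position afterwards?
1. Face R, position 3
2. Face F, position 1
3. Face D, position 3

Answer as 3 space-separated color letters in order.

Answer: R W B

Derivation:
After move 1 (U): U=WWWW F=RRGG R=BBRR B=OOBB L=GGOO
After move 2 (U): U=WWWW F=BBGG R=OORR B=GGBB L=RROO
After move 3 (F): F=GBGB U=WWOR R=WOWR D=ROYY L=RYOY
After move 4 (F): F=GGBB U=WWYY R=OORR D=WWYY L=RROO
After move 5 (U): U=YWYW F=OOBB R=GGRR B=RRBB L=GGOO
After move 6 (R'): R=GRGR U=YBYR F=OWBW D=WOYB B=YRWB
Query 1: R[3] = R
Query 2: F[1] = W
Query 3: D[3] = B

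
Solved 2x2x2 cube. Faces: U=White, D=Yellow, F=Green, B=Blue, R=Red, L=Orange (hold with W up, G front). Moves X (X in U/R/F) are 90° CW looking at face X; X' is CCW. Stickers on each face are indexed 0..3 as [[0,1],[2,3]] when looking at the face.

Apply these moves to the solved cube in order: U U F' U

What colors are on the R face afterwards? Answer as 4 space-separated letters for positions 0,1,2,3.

After move 1 (U): U=WWWW F=RRGG R=BBRR B=OOBB L=GGOO
After move 2 (U): U=WWWW F=BBGG R=OORR B=GGBB L=RROO
After move 3 (F'): F=BGBG U=WWOR R=YOYR D=ROYY L=RWOW
After move 4 (U): U=OWRW F=YOBG R=GGYR B=RWBB L=BGOW
Query: R face = GGYR

Answer: G G Y R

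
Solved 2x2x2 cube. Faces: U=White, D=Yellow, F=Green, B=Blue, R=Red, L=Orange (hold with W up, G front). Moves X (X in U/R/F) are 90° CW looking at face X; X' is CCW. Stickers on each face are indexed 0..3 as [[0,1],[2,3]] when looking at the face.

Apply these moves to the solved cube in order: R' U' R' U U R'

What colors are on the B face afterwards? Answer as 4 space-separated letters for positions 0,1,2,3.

After move 1 (R'): R=RRRR U=WBWB F=GWGW D=YGYG B=YBYB
After move 2 (U'): U=BBWW F=OOGW R=GWRR B=RRYB L=YBOO
After move 3 (R'): R=WRGR U=BYWR F=OBGW D=YOYW B=GRGB
After move 4 (U): U=WBRY F=WRGW R=GRGR B=YBGB L=OBOO
After move 5 (U): U=RWYB F=GRGW R=YBGR B=OBGB L=WROO
After move 6 (R'): R=BRYG U=RGYO F=GWGB D=YRYW B=WBOB
Query: B face = WBOB

Answer: W B O B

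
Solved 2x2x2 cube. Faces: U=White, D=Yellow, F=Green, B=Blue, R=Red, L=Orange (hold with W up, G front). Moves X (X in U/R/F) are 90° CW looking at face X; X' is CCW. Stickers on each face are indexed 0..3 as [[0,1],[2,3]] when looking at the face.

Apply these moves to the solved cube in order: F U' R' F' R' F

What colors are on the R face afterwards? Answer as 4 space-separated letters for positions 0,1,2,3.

After move 1 (F): F=GGGG U=WWOO R=WRWR D=RRYY L=OYOY
After move 2 (U'): U=WOWO F=OYGG R=GGWR B=WRBB L=BBOY
After move 3 (R'): R=GRGW U=WBWW F=OOGO D=RYYG B=YRRB
After move 4 (F'): F=OOOG U=WBGG R=YRRW D=BYYG L=BWOW
After move 5 (R'): R=RWYR U=WRGY F=OBOG D=BOYG B=GRYB
After move 6 (F): F=OOGB U=WRWW R=GWYR D=YRYG L=BBOO
Query: R face = GWYR

Answer: G W Y R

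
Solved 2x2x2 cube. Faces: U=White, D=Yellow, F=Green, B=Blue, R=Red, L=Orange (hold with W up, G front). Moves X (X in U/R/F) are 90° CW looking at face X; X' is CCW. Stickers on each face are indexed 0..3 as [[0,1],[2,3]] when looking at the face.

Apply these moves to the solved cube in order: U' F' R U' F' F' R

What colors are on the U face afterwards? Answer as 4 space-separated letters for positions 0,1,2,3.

After move 1 (U'): U=WWWW F=OOGG R=GGRR B=RRBB L=BBOO
After move 2 (F'): F=OGOG U=WWGR R=YGYR D=BOYY L=BWOW
After move 3 (R): R=YYRG U=WGGG F=OOOY D=BBYR B=RRWB
After move 4 (U'): U=GGWG F=BWOY R=OORG B=YYWB L=RROW
After move 5 (F'): F=WYBO U=GGOR R=BOBG D=RWYR L=RGOW
After move 6 (F'): F=YOWB U=GGBB R=WORG D=GWYR L=RROO
After move 7 (R): R=RWGO U=GOBB F=YWWR D=GWYY B=BYGB
Query: U face = GOBB

Answer: G O B B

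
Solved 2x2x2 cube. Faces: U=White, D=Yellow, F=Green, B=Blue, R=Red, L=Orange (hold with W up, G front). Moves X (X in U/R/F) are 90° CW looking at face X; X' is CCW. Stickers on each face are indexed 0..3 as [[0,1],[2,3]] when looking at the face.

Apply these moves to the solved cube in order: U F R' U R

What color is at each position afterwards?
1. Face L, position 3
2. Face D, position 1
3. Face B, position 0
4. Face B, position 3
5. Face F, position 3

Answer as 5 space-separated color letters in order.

Answer: Y B B B R

Derivation:
After move 1 (U): U=WWWW F=RRGG R=BBRR B=OOBB L=GGOO
After move 2 (F): F=GRGR U=WWOG R=WBWR D=RBYY L=GYOY
After move 3 (R'): R=BRWW U=WBOO F=GWGG D=RRYR B=YOBB
After move 4 (U): U=OWOB F=BRGG R=YOWW B=GYBB L=GWOY
After move 5 (R): R=WYWO U=OROG F=BRGR D=RBYG B=BYWB
Query 1: L[3] = Y
Query 2: D[1] = B
Query 3: B[0] = B
Query 4: B[3] = B
Query 5: F[3] = R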